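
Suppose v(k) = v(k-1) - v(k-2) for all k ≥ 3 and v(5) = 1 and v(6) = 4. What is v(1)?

3

Rearranging, v(k-2) = -(v(k) - v(k-1)).
v(4) = -(4 - 1) = -3
v(3) = -(1 - (-3)) = -4
v(2) = -(-3 - (-4)) = -1
v(1) = -(-4 - (-1)) = 3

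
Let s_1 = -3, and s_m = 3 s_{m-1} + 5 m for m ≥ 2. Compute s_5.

247

s_2 = 3·(-3) + 10 = 1
s_3 = 3·1 + 15 = 18
s_4 = 3·18 + 20 = 74
s_5 = 3·74 + 25 = 247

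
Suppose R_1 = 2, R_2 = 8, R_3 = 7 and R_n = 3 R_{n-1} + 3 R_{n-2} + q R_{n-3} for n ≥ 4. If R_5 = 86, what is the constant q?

-5

R_4 = 45 + 2q
R_5 = 156 + 14q
So 156 + 14q = 86, giving q = -5.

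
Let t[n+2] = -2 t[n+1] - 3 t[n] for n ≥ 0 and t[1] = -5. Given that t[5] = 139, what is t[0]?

Let t[0] = z.
t[2] = 10 - 3z
t[3] = -5 + 6z
t[4] = -20 - 3z
t[5] = 55 - 12z
So 55 - 12z = 139, giving z = -7.

-7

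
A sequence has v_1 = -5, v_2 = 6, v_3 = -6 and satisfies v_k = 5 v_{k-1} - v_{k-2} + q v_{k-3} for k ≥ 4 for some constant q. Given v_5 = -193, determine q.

v_4 = -36 - 5q
v_5 = -174 - 19q
So -174 - 19q = -193, giving q = 1.

1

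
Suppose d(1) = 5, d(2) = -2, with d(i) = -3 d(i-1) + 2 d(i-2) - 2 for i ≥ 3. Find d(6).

-608

d(3) = -3·(-2) + 2·5 - 2 = 14
d(4) = -3·14 + 2·(-2) - 2 = -48
d(5) = -3·(-48) + 2·14 - 2 = 170
d(6) = -3·170 + 2·(-48) - 2 = -608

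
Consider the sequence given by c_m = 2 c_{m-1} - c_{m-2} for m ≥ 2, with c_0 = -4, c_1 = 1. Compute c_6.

26

c_2 = 2(1) - (-4) = 6
c_3 = 2(6) - 1 = 11
c_4 = 2(11) - 6 = 16
c_5 = 2(16) - 11 = 21
c_6 = 2(21) - 16 = 26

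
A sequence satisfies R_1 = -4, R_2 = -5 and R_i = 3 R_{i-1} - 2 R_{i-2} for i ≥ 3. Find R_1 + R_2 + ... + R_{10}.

-1053

R_3 = 3·(-5) - 2·(-4) = -7
R_4 = 3·(-7) - 2·(-5) = -11
R_5 = 3·(-11) - 2·(-7) = -19
R_6 = 3·(-19) - 2·(-11) = -35
R_7 = 3·(-35) - 2·(-19) = -67
R_8 = 3·(-67) - 2·(-35) = -131
R_9 = 3·(-131) - 2·(-67) = -259
R_{10} = 3·(-259) - 2·(-131) = -515
Sum = (-4) + (-5) + (-7) + (-11) + (-19) + (-35) + (-67) + (-131) + (-259) + (-515) = -1053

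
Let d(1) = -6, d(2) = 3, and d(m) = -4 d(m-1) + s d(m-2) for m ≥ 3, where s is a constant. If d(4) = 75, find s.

d(3) = -12 - 6s
d(4) = 48 + 27s
So 48 + 27s = 75, giving s = 1.

1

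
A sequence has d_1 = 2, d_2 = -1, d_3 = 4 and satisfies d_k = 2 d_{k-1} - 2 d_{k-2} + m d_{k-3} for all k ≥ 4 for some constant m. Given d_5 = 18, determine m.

2

d_4 = 10 + 2m
d_5 = 12 + 3m
So 12 + 3m = 18, giving m = 2.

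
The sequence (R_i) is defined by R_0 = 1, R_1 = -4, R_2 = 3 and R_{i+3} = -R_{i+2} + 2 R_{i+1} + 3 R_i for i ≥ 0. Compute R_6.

R_3 = -3 + 2(-4) + 3(1) = -8
R_4 = -(-8) + 2(3) + 3(-4) = 2
R_5 = -2 + 2(-8) + 3(3) = -9
R_6 = -(-9) + 2(2) + 3(-8) = -11

-11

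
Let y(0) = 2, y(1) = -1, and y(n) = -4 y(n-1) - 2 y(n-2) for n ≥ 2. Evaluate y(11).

44576

y(2) = -4(-1) - 2(2) = 0
y(3) = -4(0) - 2(-1) = 2
y(4) = -4(2) - 2(0) = -8
y(5) = -4(-8) - 2(2) = 28
y(6) = -4(28) - 2(-8) = -96
y(7) = -4(-96) - 2(28) = 328
y(8) = -4(328) - 2(-96) = -1120
y(9) = -4(-1120) - 2(328) = 3824
y(10) = -4(3824) - 2(-1120) = -13056
y(11) = -4(-13056) - 2(3824) = 44576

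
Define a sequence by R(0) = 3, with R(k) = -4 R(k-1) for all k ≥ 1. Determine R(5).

R(1) = -4·3 = -12
R(2) = -4·(-12) = 48
R(3) = -4·48 = -192
R(4) = -4·(-192) = 768
R(5) = -4·768 = -3072

-3072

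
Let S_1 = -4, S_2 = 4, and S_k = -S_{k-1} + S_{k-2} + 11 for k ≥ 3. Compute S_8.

S_3 = -4 + (-4) + 11 = 3
S_4 = -3 + 4 + 11 = 12
S_5 = -12 + 3 + 11 = 2
S_6 = -2 + 12 + 11 = 21
S_7 = -21 + 2 + 11 = -8
S_8 = -(-8) + 21 + 11 = 40

40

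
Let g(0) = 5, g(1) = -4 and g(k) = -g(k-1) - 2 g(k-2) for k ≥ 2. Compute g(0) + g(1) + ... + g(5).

g(2) = -(-4) - 2(5) = -6
g(3) = -(-6) - 2(-4) = 14
g(4) = -14 - 2(-6) = -2
g(5) = -(-2) - 2(14) = -26
Sum = 5 + (-4) + (-6) + 14 + (-2) + (-26) = -19

-19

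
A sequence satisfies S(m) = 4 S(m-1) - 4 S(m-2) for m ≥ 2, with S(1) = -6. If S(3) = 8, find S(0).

Let S(0) = w.
S(2) = -24 - 4w
S(3) = -72 - 16w
So -72 - 16w = 8, giving w = -5.

-5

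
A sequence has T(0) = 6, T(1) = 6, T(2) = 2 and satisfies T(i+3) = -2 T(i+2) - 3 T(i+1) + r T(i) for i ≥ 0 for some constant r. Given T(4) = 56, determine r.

-3

T(3) = -22 + 6r
T(4) = 38 - 6r
So 38 - 6r = 56, giving r = -3.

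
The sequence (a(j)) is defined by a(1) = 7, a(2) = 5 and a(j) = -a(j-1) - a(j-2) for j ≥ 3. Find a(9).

-12

a(3) = -5 - 7 = -12
a(4) = -(-12) - 5 = 7
a(5) = -7 - (-12) = 5
a(6) = -5 - 7 = -12
a(7) = -(-12) - 5 = 7
a(8) = -7 - (-12) = 5
a(9) = -5 - 7 = -12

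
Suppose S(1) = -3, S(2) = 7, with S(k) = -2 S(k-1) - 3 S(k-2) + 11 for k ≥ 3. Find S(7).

S(3) = -2·7 - 3·(-3) + 11 = 6
S(4) = -2·6 - 3·7 + 11 = -22
S(5) = -2·(-22) - 3·6 + 11 = 37
S(6) = -2·37 - 3·(-22) + 11 = 3
S(7) = -2·3 - 3·37 + 11 = -106

-106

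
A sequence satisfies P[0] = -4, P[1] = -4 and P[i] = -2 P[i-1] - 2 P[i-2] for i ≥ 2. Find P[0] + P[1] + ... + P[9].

-80

P[2] = -2(-4) - 2(-4) = 16
P[3] = -2(16) - 2(-4) = -24
P[4] = -2(-24) - 2(16) = 16
P[5] = -2(16) - 2(-24) = 16
P[6] = -2(16) - 2(16) = -64
P[7] = -2(-64) - 2(16) = 96
P[8] = -2(96) - 2(-64) = -64
P[9] = -2(-64) - 2(96) = -64
Sum = (-4) + (-4) + 16 + (-24) + 16 + 16 + (-64) + 96 + (-64) + (-64) = -80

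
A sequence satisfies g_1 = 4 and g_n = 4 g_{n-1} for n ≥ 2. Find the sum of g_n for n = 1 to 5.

1364

g_2 = 4(4) = 16
g_3 = 4(16) = 64
g_4 = 4(64) = 256
g_5 = 4(256) = 1024
Sum = 4 + 16 + 64 + 256 + 1024 = 1364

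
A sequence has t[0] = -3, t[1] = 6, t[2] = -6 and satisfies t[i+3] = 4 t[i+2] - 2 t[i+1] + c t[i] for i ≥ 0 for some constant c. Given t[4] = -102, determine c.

-5

t[3] = -36 - 3c
t[4] = -132 - 6c
So -132 - 6c = -102, giving c = -5.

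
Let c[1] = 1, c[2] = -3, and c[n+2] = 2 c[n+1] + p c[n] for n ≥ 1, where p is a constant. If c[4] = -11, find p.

c[3] = -6 + p
c[4] = -12 - p
So -12 - p = -11, giving p = -1.

-1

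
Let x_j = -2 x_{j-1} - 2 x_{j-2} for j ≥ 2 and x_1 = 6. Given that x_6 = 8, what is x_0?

-5

Let x_0 = y.
x_2 = -12 - 2y
x_3 = 12 + 4y
x_4 = -4y
x_5 = -24
x_6 = 48 + 8y
So 48 + 8y = 8, giving y = -5.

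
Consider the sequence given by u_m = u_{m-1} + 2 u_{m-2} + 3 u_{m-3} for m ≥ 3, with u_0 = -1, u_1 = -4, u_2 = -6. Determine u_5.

-93

u_3 = (-6) + 2·(-4) + 3·(-1) = -17
u_4 = (-17) + 2·(-6) + 3·(-4) = -41
u_5 = (-41) + 2·(-17) + 3·(-6) = -93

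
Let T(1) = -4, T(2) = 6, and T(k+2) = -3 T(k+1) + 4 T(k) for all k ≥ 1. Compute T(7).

T(3) = -3(6) + 4(-4) = -34
T(4) = -3(-34) + 4(6) = 126
T(5) = -3(126) + 4(-34) = -514
T(6) = -3(-514) + 4(126) = 2046
T(7) = -3(2046) + 4(-514) = -8194

-8194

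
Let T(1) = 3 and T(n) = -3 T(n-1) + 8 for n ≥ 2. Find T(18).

The fixed point is 8/(1 + 3) = 2, so T(n) - 2 = -3(T(n-1) - 2).
Hence T(n) = 1·(-3)^{n-1} + 2.
T(18) = 1·(-3)^{17} + 2 = 1·-129140163 + 2 = -129140161.

-129140161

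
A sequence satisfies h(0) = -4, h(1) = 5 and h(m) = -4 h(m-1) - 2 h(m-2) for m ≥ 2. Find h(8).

h(2) = -4·5 - 2·(-4) = -12
h(3) = -4·(-12) - 2·5 = 38
h(4) = -4·38 - 2·(-12) = -128
h(5) = -4·(-128) - 2·38 = 436
h(6) = -4·436 - 2·(-128) = -1488
h(7) = -4·(-1488) - 2·436 = 5080
h(8) = -4·5080 - 2·(-1488) = -17344

-17344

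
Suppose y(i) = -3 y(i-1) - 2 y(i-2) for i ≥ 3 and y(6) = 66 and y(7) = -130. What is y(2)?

6

Rearranging, y(i-2) = (y(i) + 3 y(i-1)) / -2.
y(5) = (-130 + 3*66) / -2 = 68/-2 = -34
y(4) = (66 + 3*(-34)) / -2 = -36/-2 = 18
y(3) = (-34 + 3*18) / -2 = 20/-2 = -10
y(2) = (18 + 3*(-10)) / -2 = -12/-2 = 6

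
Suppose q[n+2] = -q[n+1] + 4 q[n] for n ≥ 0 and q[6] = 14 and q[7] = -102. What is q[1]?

-2

Rearranging, q[n-2] = (q[n] + q[n-1]) / 4.
q[5] = (-102 + 14) / 4 = -88/4 = -22
q[4] = (14 + (-22)) / 4 = -8/4 = -2
q[3] = (-22 + (-2)) / 4 = -24/4 = -6
q[2] = (-2 + (-6)) / 4 = -8/4 = -2
q[1] = (-6 + (-2)) / 4 = -8/4 = -2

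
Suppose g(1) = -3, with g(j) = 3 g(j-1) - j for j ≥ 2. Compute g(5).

-341

g(2) = 3(-3) - 2 = -11
g(3) = 3(-11) - 3 = -36
g(4) = 3(-36) - 4 = -112
g(5) = 3(-112) - 5 = -341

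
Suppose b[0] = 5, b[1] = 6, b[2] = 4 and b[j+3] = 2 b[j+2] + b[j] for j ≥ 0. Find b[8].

728

b[3] = 2(4) + 5 = 13
b[4] = 2(13) + 6 = 32
b[5] = 2(32) + 4 = 68
b[6] = 2(68) + 13 = 149
b[7] = 2(149) + 32 = 330
b[8] = 2(330) + 68 = 728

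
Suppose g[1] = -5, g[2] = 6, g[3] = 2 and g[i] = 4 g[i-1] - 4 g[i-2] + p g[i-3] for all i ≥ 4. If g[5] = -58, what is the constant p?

g[4] = -16 - 5p
g[5] = -72 - 14p
So -72 - 14p = -58, giving p = -1.

-1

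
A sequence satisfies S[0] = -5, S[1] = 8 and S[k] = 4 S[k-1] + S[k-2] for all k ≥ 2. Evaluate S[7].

37324

S[2] = 4*8 + (-5) = 27
S[3] = 4*27 + 8 = 116
S[4] = 4*116 + 27 = 491
S[5] = 4*491 + 116 = 2080
S[6] = 4*2080 + 491 = 8811
S[7] = 4*8811 + 2080 = 37324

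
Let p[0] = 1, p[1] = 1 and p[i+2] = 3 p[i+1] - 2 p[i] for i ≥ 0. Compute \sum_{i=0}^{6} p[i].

p[2] = 3(1) - 2(1) = 1
p[3] = 3(1) - 2(1) = 1
p[4] = 3(1) - 2(1) = 1
p[5] = 3(1) - 2(1) = 1
p[6] = 3(1) - 2(1) = 1
Sum = 1 + 1 + 1 + 1 + 1 + 1 + 1 = 7

7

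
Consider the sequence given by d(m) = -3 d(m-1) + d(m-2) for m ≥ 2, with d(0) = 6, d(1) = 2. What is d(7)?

218

d(2) = -3·2 + 6 = 0
d(3) = -3·0 + 2 = 2
d(4) = -3·2 + 0 = -6
d(5) = -3·(-6) + 2 = 20
d(6) = -3·20 + (-6) = -66
d(7) = -3·(-66) + 20 = 218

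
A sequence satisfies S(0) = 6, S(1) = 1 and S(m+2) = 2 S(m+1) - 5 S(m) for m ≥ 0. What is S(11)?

S(2) = 2(1) - 5(6) = -28
S(3) = 2(-28) - 5(1) = -61
S(4) = 2(-61) - 5(-28) = 18
S(5) = 2(18) - 5(-61) = 341
S(6) = 2(341) - 5(18) = 592
S(7) = 2(592) - 5(341) = -521
S(8) = 2(-521) - 5(592) = -4002
S(9) = 2(-4002) - 5(-521) = -5399
S(10) = 2(-5399) - 5(-4002) = 9212
S(11) = 2(9212) - 5(-5399) = 45419

45419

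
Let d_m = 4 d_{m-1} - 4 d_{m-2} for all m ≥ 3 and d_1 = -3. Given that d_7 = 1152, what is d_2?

1

Let d_2 = z.
d_3 = 12 + 4z
d_4 = 48 + 12z
d_5 = 144 + 32z
d_6 = 384 + 80z
d_7 = 960 + 192z
So 960 + 192z = 1152, giving z = 1.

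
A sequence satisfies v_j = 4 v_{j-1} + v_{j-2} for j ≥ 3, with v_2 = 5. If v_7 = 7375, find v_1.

Let v_1 = x.
v_3 = 20 + x
v_4 = 85 + 4x
v_5 = 360 + 17x
v_6 = 1525 + 72x
v_7 = 6460 + 305x
So 6460 + 305x = 7375, giving x = 3.

3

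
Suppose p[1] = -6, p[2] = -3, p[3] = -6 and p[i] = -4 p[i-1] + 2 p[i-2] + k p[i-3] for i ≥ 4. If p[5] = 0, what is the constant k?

4

p[4] = 18 - 6k
p[5] = -84 + 21k
So -84 + 21k = 0, giving k = 4.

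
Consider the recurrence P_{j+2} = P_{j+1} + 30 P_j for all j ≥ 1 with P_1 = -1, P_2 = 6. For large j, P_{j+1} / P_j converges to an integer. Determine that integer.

The characteristic equation is r^2 - r - 30 = 0, which factors as (r - 6)(r + 5) = 0.
So the roots are 6 and -5. Since |6| > |-5| and the coefficient of 6^j is non-zero, the ratio tends to 6.

6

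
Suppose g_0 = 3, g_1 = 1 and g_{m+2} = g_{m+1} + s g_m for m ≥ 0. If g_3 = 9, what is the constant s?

2

g_2 = 1 + 3s
g_3 = 1 + 4s
So 1 + 4s = 9, giving s = 2.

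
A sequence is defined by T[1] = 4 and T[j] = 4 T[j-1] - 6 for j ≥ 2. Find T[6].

2050

T[2] = 4*4 - 6 = 10
T[3] = 4*10 - 6 = 34
T[4] = 4*34 - 6 = 130
T[5] = 4*130 - 6 = 514
T[6] = 4*514 - 6 = 2050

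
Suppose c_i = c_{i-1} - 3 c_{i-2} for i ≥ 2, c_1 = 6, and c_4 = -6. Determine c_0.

Let c_0 = v.
c_2 = 6 - 3v
c_3 = -12 - 3v
c_4 = -30 + 6v
So -30 + 6v = -6, giving v = 4.

4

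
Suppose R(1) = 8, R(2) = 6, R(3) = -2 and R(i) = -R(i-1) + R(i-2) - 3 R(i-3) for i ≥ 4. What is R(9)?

112

R(4) = -(-2) + 6 - 3(8) = -16
R(5) = -(-16) + (-2) - 3(6) = -4
R(6) = -(-4) + (-16) - 3(-2) = -6
R(7) = -(-6) + (-4) - 3(-16) = 50
R(8) = -50 + (-6) - 3(-4) = -44
R(9) = -(-44) + 50 - 3(-6) = 112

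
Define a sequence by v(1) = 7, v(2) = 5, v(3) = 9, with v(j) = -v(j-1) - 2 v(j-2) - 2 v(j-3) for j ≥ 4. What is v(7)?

v(4) = -9 - 2·5 - 2·7 = -33
v(5) = -(-33) - 2·9 - 2·5 = 5
v(6) = -5 - 2·(-33) - 2·9 = 43
v(7) = -43 - 2·5 - 2·(-33) = 13

13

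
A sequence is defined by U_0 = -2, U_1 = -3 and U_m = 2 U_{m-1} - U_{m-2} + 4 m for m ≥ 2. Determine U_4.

58

U_2 = 2*(-3) - (-2) + 8 = 4
U_3 = 2*4 - (-3) + 12 = 23
U_4 = 2*23 - 4 + 16 = 58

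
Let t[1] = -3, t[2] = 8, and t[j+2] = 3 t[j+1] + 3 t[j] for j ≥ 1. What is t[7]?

3645

t[3] = 3·8 + 3·(-3) = 15
t[4] = 3·15 + 3·8 = 69
t[5] = 3·69 + 3·15 = 252
t[6] = 3·252 + 3·69 = 963
t[7] = 3·963 + 3·252 = 3645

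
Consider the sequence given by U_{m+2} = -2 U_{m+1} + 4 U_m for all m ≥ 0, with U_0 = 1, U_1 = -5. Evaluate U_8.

16768

U_2 = -2(-5) + 4(1) = 14
U_3 = -2(14) + 4(-5) = -48
U_4 = -2(-48) + 4(14) = 152
U_5 = -2(152) + 4(-48) = -496
U_6 = -2(-496) + 4(152) = 1600
U_7 = -2(1600) + 4(-496) = -5184
U_8 = -2(-5184) + 4(1600) = 16768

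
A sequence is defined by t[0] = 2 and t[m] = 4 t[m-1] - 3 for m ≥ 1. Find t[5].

1025

t[1] = 4·2 - 3 = 5
t[2] = 4·5 - 3 = 17
t[3] = 4·17 - 3 = 65
t[4] = 4·65 - 3 = 257
t[5] = 4·257 - 3 = 1025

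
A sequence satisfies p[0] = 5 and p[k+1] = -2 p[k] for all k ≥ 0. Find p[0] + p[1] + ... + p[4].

55

p[1] = -2(5) = -10
p[2] = -2(-10) = 20
p[3] = -2(20) = -40
p[4] = -2(-40) = 80
Sum = 5 + (-10) + 20 + (-40) + 80 = 55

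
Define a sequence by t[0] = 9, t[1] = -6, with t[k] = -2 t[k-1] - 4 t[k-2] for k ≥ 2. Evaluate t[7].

t[2] = -2(-6) - 4(9) = -24
t[3] = -2(-24) - 4(-6) = 72
t[4] = -2(72) - 4(-24) = -48
t[5] = -2(-48) - 4(72) = -192
t[6] = -2(-192) - 4(-48) = 576
t[7] = -2(576) - 4(-192) = -384

-384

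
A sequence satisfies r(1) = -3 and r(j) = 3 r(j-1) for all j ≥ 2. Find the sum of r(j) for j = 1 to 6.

r(2) = 3·(-3) = -9
r(3) = 3·(-9) = -27
r(4) = 3·(-27) = -81
r(5) = 3·(-81) = -243
r(6) = 3·(-243) = -729
Sum = (-3) + (-9) + (-27) + (-81) + (-243) + (-729) = -1092

-1092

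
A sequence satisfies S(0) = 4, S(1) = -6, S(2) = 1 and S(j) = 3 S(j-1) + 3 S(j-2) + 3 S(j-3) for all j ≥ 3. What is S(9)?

-19494

S(3) = 3·1 + 3·(-6) + 3·4 = -3
S(4) = 3·(-3) + 3·1 + 3·(-6) = -24
S(5) = 3·(-24) + 3·(-3) + 3·1 = -78
S(6) = 3·(-78) + 3·(-24) + 3·(-3) = -315
S(7) = 3·(-315) + 3·(-78) + 3·(-24) = -1251
S(8) = 3·(-1251) + 3·(-315) + 3·(-78) = -4932
S(9) = 3·(-4932) + 3·(-1251) + 3·(-315) = -19494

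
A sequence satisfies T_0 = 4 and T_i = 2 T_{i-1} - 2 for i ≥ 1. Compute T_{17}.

The fixed point is -2/(1 - 2) = 2, so T_i - 2 = 2(T_{i-1} - 2).
Hence T_i = 2·2^i + 2.
T_{17} = 2·2^{17} + 2 = 2·131072 + 2 = 262146.

262146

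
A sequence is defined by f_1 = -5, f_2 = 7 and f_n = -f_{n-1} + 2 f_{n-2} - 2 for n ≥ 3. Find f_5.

f_3 = -7 + 2·(-5) - 2 = -19
f_4 = -(-19) + 2·7 - 2 = 31
f_5 = -31 + 2·(-19) - 2 = -71

-71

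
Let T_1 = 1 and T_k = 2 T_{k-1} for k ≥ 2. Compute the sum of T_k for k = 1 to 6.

T_2 = 2(1) = 2
T_3 = 2(2) = 4
T_4 = 2(4) = 8
T_5 = 2(8) = 16
T_6 = 2(16) = 32
Sum = 1 + 2 + 4 + 8 + 16 + 32 = 63

63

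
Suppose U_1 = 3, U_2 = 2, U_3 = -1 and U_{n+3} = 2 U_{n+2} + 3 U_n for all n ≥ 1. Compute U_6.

37

U_4 = 2*(-1) + 3*3 = 7
U_5 = 2*7 + 3*2 = 20
U_6 = 2*20 + 3*(-1) = 37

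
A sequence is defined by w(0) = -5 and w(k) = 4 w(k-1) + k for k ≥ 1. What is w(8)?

-298556

w(1) = 4(-5) + 1 = -19
w(2) = 4(-19) + 2 = -74
w(3) = 4(-74) + 3 = -293
w(4) = 4(-293) + 4 = -1168
w(5) = 4(-1168) + 5 = -4667
w(6) = 4(-4667) + 6 = -18662
w(7) = 4(-18662) + 7 = -74641
w(8) = 4(-74641) + 8 = -298556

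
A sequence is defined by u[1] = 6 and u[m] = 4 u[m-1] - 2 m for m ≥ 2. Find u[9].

u[2] = 4·6 - 4 = 20
u[3] = 4·20 - 6 = 74
u[4] = 4·74 - 8 = 288
u[5] = 4·288 - 10 = 1142
u[6] = 4·1142 - 12 = 4556
u[7] = 4·4556 - 14 = 18210
u[8] = 4·18210 - 16 = 72824
u[9] = 4·72824 - 18 = 291278

291278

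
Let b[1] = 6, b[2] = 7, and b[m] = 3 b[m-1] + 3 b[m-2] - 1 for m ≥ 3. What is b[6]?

b[3] = 3*7 + 3*6 - 1 = 38
b[4] = 3*38 + 3*7 - 1 = 134
b[5] = 3*134 + 3*38 - 1 = 515
b[6] = 3*515 + 3*134 - 1 = 1946

1946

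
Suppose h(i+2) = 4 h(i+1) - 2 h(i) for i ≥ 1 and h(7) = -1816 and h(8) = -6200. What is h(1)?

-3

Rearranging, h(i-2) = (h(i) - 4 h(i-1)) / -2.
h(6) = (-6200 - 4(-1816)) / -2 = 1064/-2 = -532
h(5) = (-1816 - 4(-532)) / -2 = 312/-2 = -156
h(4) = (-532 - 4(-156)) / -2 = 92/-2 = -46
h(3) = (-156 - 4(-46)) / -2 = 28/-2 = -14
h(2) = (-46 - 4(-14)) / -2 = 10/-2 = -5
h(1) = (-14 - 4(-5)) / -2 = 6/-2 = -3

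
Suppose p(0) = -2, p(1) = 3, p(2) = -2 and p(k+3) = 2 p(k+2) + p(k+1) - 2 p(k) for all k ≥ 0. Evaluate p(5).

p(3) = 2(-2) + 3 - 2(-2) = 3
p(4) = 2(3) + (-2) - 2(3) = -2
p(5) = 2(-2) + 3 - 2(-2) = 3

3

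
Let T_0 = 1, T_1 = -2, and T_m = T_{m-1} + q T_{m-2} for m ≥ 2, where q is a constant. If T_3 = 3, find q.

T_2 = -2 + q
T_3 = -2 - q
So -2 - q = 3, giving q = -5.

-5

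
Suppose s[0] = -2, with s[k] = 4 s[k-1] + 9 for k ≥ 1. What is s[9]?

s[1] = 4(-2) + 9 = 1
s[2] = 4(1) + 9 = 13
s[3] = 4(13) + 9 = 61
s[4] = 4(61) + 9 = 253
s[5] = 4(253) + 9 = 1021
s[6] = 4(1021) + 9 = 4093
s[7] = 4(4093) + 9 = 16381
s[8] = 4(16381) + 9 = 65533
s[9] = 4(65533) + 9 = 262141

262141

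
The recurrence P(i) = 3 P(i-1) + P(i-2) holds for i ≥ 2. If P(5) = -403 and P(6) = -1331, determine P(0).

1

Rearranging, P(i-2) = P(i) - 3 P(i-1).
P(4) = -1331 - 3(-403) = -122
P(3) = -403 - 3(-122) = -37
P(2) = -122 - 3(-37) = -11
P(1) = -37 - 3(-11) = -4
P(0) = -11 - 3(-4) = 1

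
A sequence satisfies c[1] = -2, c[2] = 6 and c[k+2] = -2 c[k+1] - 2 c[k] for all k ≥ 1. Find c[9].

-32

c[3] = -2*6 - 2*(-2) = -8
c[4] = -2*(-8) - 2*6 = 4
c[5] = -2*4 - 2*(-8) = 8
c[6] = -2*8 - 2*4 = -24
c[7] = -2*(-24) - 2*8 = 32
c[8] = -2*32 - 2*(-24) = -16
c[9] = -2*(-16) - 2*32 = -32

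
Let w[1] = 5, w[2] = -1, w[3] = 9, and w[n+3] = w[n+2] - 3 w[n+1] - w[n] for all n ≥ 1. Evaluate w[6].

w[4] = 9 - 3·(-1) - 5 = 7
w[5] = 7 - 3·9 - (-1) = -19
w[6] = (-19) - 3·7 - 9 = -49

-49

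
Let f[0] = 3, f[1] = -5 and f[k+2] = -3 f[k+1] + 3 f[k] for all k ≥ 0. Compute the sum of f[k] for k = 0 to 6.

f[2] = -3·(-5) + 3·3 = 24
f[3] = -3·24 + 3·(-5) = -87
f[4] = -3·(-87) + 3·24 = 333
f[5] = -3·333 + 3·(-87) = -1260
f[6] = -3·(-1260) + 3·333 = 4779
Sum = 3 + (-5) + 24 + (-87) + 333 + (-1260) + 4779 = 3787

3787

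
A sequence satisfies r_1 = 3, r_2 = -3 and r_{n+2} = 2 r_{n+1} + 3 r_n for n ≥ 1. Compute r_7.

r_3 = 2(-3) + 3(3) = 3
r_4 = 2(3) + 3(-3) = -3
r_5 = 2(-3) + 3(3) = 3
r_6 = 2(3) + 3(-3) = -3
r_7 = 2(-3) + 3(3) = 3

3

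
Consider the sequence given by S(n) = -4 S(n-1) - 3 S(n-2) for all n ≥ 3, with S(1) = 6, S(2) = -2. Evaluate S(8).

4366

S(3) = -4·(-2) - 3·6 = -10
S(4) = -4·(-10) - 3·(-2) = 46
S(5) = -4·46 - 3·(-10) = -154
S(6) = -4·(-154) - 3·46 = 478
S(7) = -4·478 - 3·(-154) = -1450
S(8) = -4·(-1450) - 3·478 = 4366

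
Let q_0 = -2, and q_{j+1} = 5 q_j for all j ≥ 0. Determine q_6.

q_1 = 5(-2) = -10
q_2 = 5(-10) = -50
q_3 = 5(-50) = -250
q_4 = 5(-250) = -1250
q_5 = 5(-1250) = -6250
q_6 = 5(-6250) = -31250

-31250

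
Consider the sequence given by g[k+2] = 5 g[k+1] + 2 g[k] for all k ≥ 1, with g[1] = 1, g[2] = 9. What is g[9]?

g[3] = 5*9 + 2*1 = 47
g[4] = 5*47 + 2*9 = 253
g[5] = 5*253 + 2*47 = 1359
g[6] = 5*1359 + 2*253 = 7301
g[7] = 5*7301 + 2*1359 = 39223
g[8] = 5*39223 + 2*7301 = 210717
g[9] = 5*210717 + 2*39223 = 1132031

1132031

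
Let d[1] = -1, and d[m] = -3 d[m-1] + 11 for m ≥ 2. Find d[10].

73814

d[2] = -3*(-1) + 11 = 14
d[3] = -3*14 + 11 = -31
d[4] = -3*(-31) + 11 = 104
d[5] = -3*104 + 11 = -301
d[6] = -3*(-301) + 11 = 914
d[7] = -3*914 + 11 = -2731
d[8] = -3*(-2731) + 11 = 8204
d[9] = -3*8204 + 11 = -24601
d[10] = -3*(-24601) + 11 = 73814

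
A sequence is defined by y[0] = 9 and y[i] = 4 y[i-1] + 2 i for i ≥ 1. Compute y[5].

y[1] = 4(9) + 2 = 38
y[2] = 4(38) + 4 = 156
y[3] = 4(156) + 6 = 630
y[4] = 4(630) + 8 = 2528
y[5] = 4(2528) + 10 = 10122

10122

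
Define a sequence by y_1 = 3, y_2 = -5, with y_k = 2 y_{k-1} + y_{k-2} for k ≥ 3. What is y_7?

y_3 = 2*(-5) + 3 = -7
y_4 = 2*(-7) + (-5) = -19
y_5 = 2*(-19) + (-7) = -45
y_6 = 2*(-45) + (-19) = -109
y_7 = 2*(-109) + (-45) = -263

-263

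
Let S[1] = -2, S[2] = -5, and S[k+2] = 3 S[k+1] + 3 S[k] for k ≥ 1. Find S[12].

S[3] = 3(-5) + 3(-2) = -21
S[4] = 3(-21) + 3(-5) = -78
S[5] = 3(-78) + 3(-21) = -297
S[6] = 3(-297) + 3(-78) = -1125
S[7] = 3(-1125) + 3(-297) = -4266
S[8] = 3(-4266) + 3(-1125) = -16173
S[9] = 3(-16173) + 3(-4266) = -61317
S[10] = 3(-61317) + 3(-16173) = -232470
S[11] = 3(-232470) + 3(-61317) = -881361
S[12] = 3(-881361) + 3(-232470) = -3341493

-3341493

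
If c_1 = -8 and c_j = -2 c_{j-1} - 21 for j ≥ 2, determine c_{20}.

The fixed point is -21/(1 + 2) = -7, so c_j + 7 = -2(c_{j-1} + 7).
Hence c_j = -1·(-2)^{j-1} - 7.
c_{20} = -1·(-2)^{19} - 7 = -1·-524288 - 7 = 524281.

524281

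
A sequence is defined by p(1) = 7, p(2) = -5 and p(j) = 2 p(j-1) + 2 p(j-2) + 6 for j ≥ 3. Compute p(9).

3214

p(3) = 2·(-5) + 2·7 + 6 = 10
p(4) = 2·10 + 2·(-5) + 6 = 16
p(5) = 2·16 + 2·10 + 6 = 58
p(6) = 2·58 + 2·16 + 6 = 154
p(7) = 2·154 + 2·58 + 6 = 430
p(8) = 2·430 + 2·154 + 6 = 1174
p(9) = 2·1174 + 2·430 + 6 = 3214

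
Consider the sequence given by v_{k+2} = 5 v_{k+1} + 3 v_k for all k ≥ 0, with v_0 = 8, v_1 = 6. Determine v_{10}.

46368594

v_2 = 5(6) + 3(8) = 54
v_3 = 5(54) + 3(6) = 288
v_4 = 5(288) + 3(54) = 1602
v_5 = 5(1602) + 3(288) = 8874
v_6 = 5(8874) + 3(1602) = 49176
v_7 = 5(49176) + 3(8874) = 272502
v_8 = 5(272502) + 3(49176) = 1510038
v_9 = 5(1510038) + 3(272502) = 8367696
v_{10} = 5(8367696) + 3(1510038) = 46368594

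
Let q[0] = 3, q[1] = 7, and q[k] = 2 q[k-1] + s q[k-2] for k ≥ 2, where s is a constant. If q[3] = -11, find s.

-3

q[2] = 14 + 3s
q[3] = 28 + 13s
So 28 + 13s = -11, giving s = -3.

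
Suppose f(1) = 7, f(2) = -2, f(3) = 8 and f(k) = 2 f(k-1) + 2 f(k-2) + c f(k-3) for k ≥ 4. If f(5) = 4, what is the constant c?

f(4) = 12 + 7c
f(5) = 40 + 12c
So 40 + 12c = 4, giving c = -3.

-3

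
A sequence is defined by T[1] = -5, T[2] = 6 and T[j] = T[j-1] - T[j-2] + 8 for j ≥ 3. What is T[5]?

T[3] = 6 - (-5) + 8 = 19
T[4] = 19 - 6 + 8 = 21
T[5] = 21 - 19 + 8 = 10

10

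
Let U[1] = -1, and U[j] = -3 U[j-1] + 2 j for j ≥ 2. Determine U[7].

U[2] = -3·(-1) + 4 = 7
U[3] = -3·7 + 6 = -15
U[4] = -3·(-15) + 8 = 53
U[5] = -3·53 + 10 = -149
U[6] = -3·(-149) + 12 = 459
U[7] = -3·459 + 14 = -1363

-1363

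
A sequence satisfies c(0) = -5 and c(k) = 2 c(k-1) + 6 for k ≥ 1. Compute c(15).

32762

The fixed point is 6/(1 - 2) = -6, so c(k) + 6 = 2(c(k-1) + 6).
Hence c(k) = 1·2^k - 6.
c(15) = 1·2^{15} - 6 = 1·32768 - 6 = 32762.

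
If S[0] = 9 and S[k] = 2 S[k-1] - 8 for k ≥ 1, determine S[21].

The fixed point is -8/(1 - 2) = 8, so S[k] - 8 = 2(S[k-1] - 8).
Hence S[k] = 1·2^k + 8.
S[21] = 1·2^{21} + 8 = 1·2097152 + 8 = 2097160.

2097160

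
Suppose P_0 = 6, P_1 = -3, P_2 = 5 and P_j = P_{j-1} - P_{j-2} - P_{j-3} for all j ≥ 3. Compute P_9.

P_3 = 5 - (-3) - 6 = 2
P_4 = 2 - 5 - (-3) = 0
P_5 = 0 - 2 - 5 = -7
P_6 = (-7) - 0 - 2 = -9
P_7 = (-9) - (-7) - 0 = -2
P_8 = (-2) - (-9) - (-7) = 14
P_9 = 14 - (-2) - (-9) = 25

25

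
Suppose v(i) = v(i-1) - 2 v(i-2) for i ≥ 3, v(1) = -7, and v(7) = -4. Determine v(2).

Let v(2) = x.
v(3) = 14 + x
v(4) = 14 - x
v(5) = -14 - 3x
v(6) = -42 - x
v(7) = -14 + 5x
So -14 + 5x = -4, giving x = 2.

2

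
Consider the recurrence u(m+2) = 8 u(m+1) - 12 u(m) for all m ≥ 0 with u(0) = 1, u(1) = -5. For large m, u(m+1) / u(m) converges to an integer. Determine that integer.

6

The characteristic equation is r^2 - 8r + 12 = 0, which factors as (r - 6)(r - 2) = 0.
So the roots are 6 and 2. Since |6| > |2| and the coefficient of 6^m is non-zero, the ratio tends to 6.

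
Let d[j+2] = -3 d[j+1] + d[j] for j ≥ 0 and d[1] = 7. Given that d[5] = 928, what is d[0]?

Let d[0] = z.
d[2] = -21 + z
d[3] = 70 - 3z
d[4] = -231 + 10z
d[5] = 763 - 33z
So 763 - 33z = 928, giving z = -5.

-5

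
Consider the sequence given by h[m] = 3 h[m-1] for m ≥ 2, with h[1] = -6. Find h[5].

h[2] = 3(-6) = -18
h[3] = 3(-18) = -54
h[4] = 3(-54) = -162
h[5] = 3(-162) = -486

-486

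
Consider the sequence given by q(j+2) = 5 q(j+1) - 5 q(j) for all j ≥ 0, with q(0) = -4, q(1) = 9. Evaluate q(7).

q(2) = 5(9) - 5(-4) = 65
q(3) = 5(65) - 5(9) = 280
q(4) = 5(280) - 5(65) = 1075
q(5) = 5(1075) - 5(280) = 3975
q(6) = 5(3975) - 5(1075) = 14500
q(7) = 5(14500) - 5(3975) = 52625

52625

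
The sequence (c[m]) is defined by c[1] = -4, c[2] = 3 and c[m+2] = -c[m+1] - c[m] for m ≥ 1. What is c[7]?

c[3] = -3 - (-4) = 1
c[4] = -1 - 3 = -4
c[5] = -(-4) - 1 = 3
c[6] = -3 - (-4) = 1
c[7] = -1 - 3 = -4

-4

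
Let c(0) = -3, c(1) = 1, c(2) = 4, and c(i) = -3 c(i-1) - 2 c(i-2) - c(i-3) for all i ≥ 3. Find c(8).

c(3) = -3(4) - 2(1) - (-3) = -11
c(4) = -3(-11) - 2(4) - 1 = 24
c(5) = -3(24) - 2(-11) - 4 = -54
c(6) = -3(-54) - 2(24) - (-11) = 125
c(7) = -3(125) - 2(-54) - 24 = -291
c(8) = -3(-291) - 2(125) - (-54) = 677

677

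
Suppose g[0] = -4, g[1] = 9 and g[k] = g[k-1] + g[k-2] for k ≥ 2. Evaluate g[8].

137

g[2] = 9 + (-4) = 5
g[3] = 5 + 9 = 14
g[4] = 14 + 5 = 19
g[5] = 19 + 14 = 33
g[6] = 33 + 19 = 52
g[7] = 52 + 33 = 85
g[8] = 85 + 52 = 137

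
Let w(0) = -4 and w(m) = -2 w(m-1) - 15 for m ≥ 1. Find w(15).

-32773

The fixed point is -15/(1 + 2) = -5, so w(m) + 5 = -2(w(m-1) + 5).
Hence w(m) = 1·(-2)^m - 5.
w(15) = 1·(-2)^{15} - 5 = 1·-32768 - 5 = -32773.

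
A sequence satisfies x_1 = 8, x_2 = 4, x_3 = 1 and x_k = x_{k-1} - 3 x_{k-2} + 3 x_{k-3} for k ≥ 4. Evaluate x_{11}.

-419

x_4 = 1 - 3(4) + 3(8) = 13
x_5 = 13 - 3(1) + 3(4) = 22
x_6 = 22 - 3(13) + 3(1) = -14
x_7 = (-14) - 3(22) + 3(13) = -41
x_8 = (-41) - 3(-14) + 3(22) = 67
x_9 = 67 - 3(-41) + 3(-14) = 148
x_{10} = 148 - 3(67) + 3(-41) = -176
x_{11} = (-176) - 3(148) + 3(67) = -419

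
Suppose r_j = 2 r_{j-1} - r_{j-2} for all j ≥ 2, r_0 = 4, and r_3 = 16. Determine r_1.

8

Let r_1 = w.
r_2 = -4 + 2w
r_3 = -8 + 3w
So -8 + 3w = 16, giving w = 8.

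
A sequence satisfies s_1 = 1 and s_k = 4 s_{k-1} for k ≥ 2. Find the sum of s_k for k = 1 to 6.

s_2 = 4(1) = 4
s_3 = 4(4) = 16
s_4 = 4(16) = 64
s_5 = 4(64) = 256
s_6 = 4(256) = 1024
Sum = 1 + 4 + 16 + 64 + 256 + 1024 = 1365

1365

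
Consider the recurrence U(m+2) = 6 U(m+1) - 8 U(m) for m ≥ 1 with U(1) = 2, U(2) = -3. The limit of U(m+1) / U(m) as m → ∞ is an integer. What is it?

The characteristic equation is r^2 - 6r + 8 = 0, which factors as (r - 4)(r - 2) = 0.
So the roots are 4 and 2. Since |4| > |2| and the coefficient of 4^m is non-zero, the ratio tends to 4.

4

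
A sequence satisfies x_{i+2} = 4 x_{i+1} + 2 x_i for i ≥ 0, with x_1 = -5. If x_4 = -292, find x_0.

3

Let x_0 = v.
x_2 = -20 + 2v
x_3 = -90 + 8v
x_4 = -400 + 36v
So -400 + 36v = -292, giving v = 3.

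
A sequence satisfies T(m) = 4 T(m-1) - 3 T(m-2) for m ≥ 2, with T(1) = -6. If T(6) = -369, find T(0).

-5

Let T(0) = v.
T(2) = -24 - 3v
T(3) = -78 - 12v
T(4) = -240 - 39v
T(5) = -726 - 120v
T(6) = -2184 - 363v
So -2184 - 363v = -369, giving v = -5.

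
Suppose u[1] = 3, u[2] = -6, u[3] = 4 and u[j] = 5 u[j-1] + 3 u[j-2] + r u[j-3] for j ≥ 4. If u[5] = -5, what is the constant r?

u[4] = 2 + 3r
u[5] = 22 + 9r
So 22 + 9r = -5, giving r = -3.

-3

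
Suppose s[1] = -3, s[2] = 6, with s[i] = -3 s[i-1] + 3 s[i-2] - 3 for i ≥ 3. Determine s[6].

1536

s[3] = -3(6) + 3(-3) - 3 = -30
s[4] = -3(-30) + 3(6) - 3 = 105
s[5] = -3(105) + 3(-30) - 3 = -408
s[6] = -3(-408) + 3(105) - 3 = 1536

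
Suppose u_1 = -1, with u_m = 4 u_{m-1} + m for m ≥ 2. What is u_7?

u_2 = 4·(-1) + 2 = -2
u_3 = 4·(-2) + 3 = -5
u_4 = 4·(-5) + 4 = -16
u_5 = 4·(-16) + 5 = -59
u_6 = 4·(-59) + 6 = -230
u_7 = 4·(-230) + 7 = -913

-913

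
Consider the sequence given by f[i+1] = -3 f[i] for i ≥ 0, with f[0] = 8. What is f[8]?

f[1] = -3(8) = -24
f[2] = -3(-24) = 72
f[3] = -3(72) = -216
f[4] = -3(-216) = 648
f[5] = -3(648) = -1944
f[6] = -3(-1944) = 5832
f[7] = -3(5832) = -17496
f[8] = -3(-17496) = 52488

52488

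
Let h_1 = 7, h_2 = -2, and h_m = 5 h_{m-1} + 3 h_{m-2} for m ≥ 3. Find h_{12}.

44511289

h_3 = 5·(-2) + 3·7 = 11
h_4 = 5·11 + 3·(-2) = 49
h_5 = 5·49 + 3·11 = 278
h_6 = 5·278 + 3·49 = 1537
h_7 = 5·1537 + 3·278 = 8519
h_8 = 5·8519 + 3·1537 = 47206
h_9 = 5·47206 + 3·8519 = 261587
h_{10} = 5·261587 + 3·47206 = 1449553
h_{11} = 5·1449553 + 3·261587 = 8032526
h_{12} = 5·8032526 + 3·1449553 = 44511289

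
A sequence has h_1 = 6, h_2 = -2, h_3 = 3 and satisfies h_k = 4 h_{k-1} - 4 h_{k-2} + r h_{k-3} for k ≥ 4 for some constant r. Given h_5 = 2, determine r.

h_4 = 20 + 6r
h_5 = 68 + 22r
So 68 + 22r = 2, giving r = -3.

-3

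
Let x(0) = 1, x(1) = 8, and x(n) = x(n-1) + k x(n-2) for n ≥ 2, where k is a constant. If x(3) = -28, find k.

x(2) = 8 + k
x(3) = 8 + 9k
So 8 + 9k = -28, giving k = -4.

-4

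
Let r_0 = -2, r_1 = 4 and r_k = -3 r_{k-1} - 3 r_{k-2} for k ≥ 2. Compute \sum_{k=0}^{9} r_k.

-70

r_2 = -3*4 - 3*(-2) = -6
r_3 = -3*(-6) - 3*4 = 6
r_4 = -3*6 - 3*(-6) = 0
r_5 = -3*0 - 3*6 = -18
r_6 = -3*(-18) - 3*0 = 54
r_7 = -3*54 - 3*(-18) = -108
r_8 = -3*(-108) - 3*54 = 162
r_9 = -3*162 - 3*(-108) = -162
Sum = (-2) + 4 + (-6) + 6 + 0 + (-18) + 54 + (-108) + 162 + (-162) = -70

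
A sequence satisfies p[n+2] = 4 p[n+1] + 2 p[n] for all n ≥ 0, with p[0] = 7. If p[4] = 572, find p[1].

4

Let p[1] = x.
p[2] = 14 + 4x
p[3] = 56 + 18x
p[4] = 252 + 80x
So 252 + 80x = 572, giving x = 4.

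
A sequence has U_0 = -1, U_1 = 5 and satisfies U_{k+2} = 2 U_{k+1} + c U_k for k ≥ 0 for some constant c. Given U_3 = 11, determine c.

-3

U_2 = 10 - c
U_3 = 20 + 3c
So 20 + 3c = 11, giving c = -3.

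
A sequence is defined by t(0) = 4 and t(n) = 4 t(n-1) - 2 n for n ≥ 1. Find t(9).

815566

t(1) = 4·4 - 2 = 14
t(2) = 4·14 - 4 = 52
t(3) = 4·52 - 6 = 202
t(4) = 4·202 - 8 = 800
t(5) = 4·800 - 10 = 3190
t(6) = 4·3190 - 12 = 12748
t(7) = 4·12748 - 14 = 50978
t(8) = 4·50978 - 16 = 203896
t(9) = 4·203896 - 18 = 815566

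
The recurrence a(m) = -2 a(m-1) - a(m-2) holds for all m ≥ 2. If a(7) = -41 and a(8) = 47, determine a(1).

Rearranging, a(m-2) = -(a(m) + 2 a(m-1)).
a(6) = -(47 + 2·(-41)) = 35
a(5) = -(-41 + 2·35) = -29
a(4) = -(35 + 2·(-29)) = 23
a(3) = -(-29 + 2·23) = -17
a(2) = -(23 + 2·(-17)) = 11
a(1) = -(-17 + 2·11) = -5

-5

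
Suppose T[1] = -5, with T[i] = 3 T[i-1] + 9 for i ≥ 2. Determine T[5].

-45

T[2] = 3(-5) + 9 = -6
T[3] = 3(-6) + 9 = -9
T[4] = 3(-9) + 9 = -18
T[5] = 3(-18) + 9 = -45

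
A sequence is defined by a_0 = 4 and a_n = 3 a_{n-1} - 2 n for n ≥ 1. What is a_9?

a_1 = 3·4 - 2 = 10
a_2 = 3·10 - 4 = 26
a_3 = 3·26 - 6 = 72
a_4 = 3·72 - 8 = 208
a_5 = 3·208 - 10 = 614
a_6 = 3·614 - 12 = 1830
a_7 = 3·1830 - 14 = 5476
a_8 = 3·5476 - 16 = 16412
a_9 = 3·16412 - 18 = 49218

49218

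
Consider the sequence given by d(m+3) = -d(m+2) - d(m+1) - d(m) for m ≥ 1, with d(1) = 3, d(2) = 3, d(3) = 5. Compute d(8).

-11

d(4) = -5 - 3 - 3 = -11
d(5) = -(-11) - 5 - 3 = 3
d(6) = -3 - (-11) - 5 = 3
d(7) = -3 - 3 - (-11) = 5
d(8) = -5 - 3 - 3 = -11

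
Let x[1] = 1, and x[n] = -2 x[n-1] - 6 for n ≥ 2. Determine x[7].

x[2] = -2*1 - 6 = -8
x[3] = -2*(-8) - 6 = 10
x[4] = -2*10 - 6 = -26
x[5] = -2*(-26) - 6 = 46
x[6] = -2*46 - 6 = -98
x[7] = -2*(-98) - 6 = 190

190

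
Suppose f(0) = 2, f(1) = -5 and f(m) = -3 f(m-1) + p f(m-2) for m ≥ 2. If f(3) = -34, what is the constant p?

f(2) = 15 + 2p
f(3) = -45 - 11p
So -45 - 11p = -34, giving p = -1.

-1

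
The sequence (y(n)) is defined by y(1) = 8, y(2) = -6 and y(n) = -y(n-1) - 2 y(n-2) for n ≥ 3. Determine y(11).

206

y(3) = -(-6) - 2(8) = -10
y(4) = -(-10) - 2(-6) = 22
y(5) = -22 - 2(-10) = -2
y(6) = -(-2) - 2(22) = -42
y(7) = -(-42) - 2(-2) = 46
y(8) = -46 - 2(-42) = 38
y(9) = -38 - 2(46) = -130
y(10) = -(-130) - 2(38) = 54
y(11) = -54 - 2(-130) = 206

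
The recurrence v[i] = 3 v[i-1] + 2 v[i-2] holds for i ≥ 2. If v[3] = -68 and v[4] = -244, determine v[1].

-4

Rearranging, v[i-2] = (v[i] - 3 v[i-1]) / 2.
v[2] = (-244 - 3·(-68)) / 2 = -40/2 = -20
v[1] = (-68 - 3·(-20)) / 2 = -8/2 = -4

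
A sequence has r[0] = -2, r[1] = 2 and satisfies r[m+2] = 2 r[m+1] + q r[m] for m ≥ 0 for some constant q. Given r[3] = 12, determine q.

-2

r[2] = 4 - 2q
r[3] = 8 - 2q
So 8 - 2q = 12, giving q = -2.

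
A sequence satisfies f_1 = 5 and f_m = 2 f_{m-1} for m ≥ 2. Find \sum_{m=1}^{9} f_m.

2555

f_2 = 2·5 = 10
f_3 = 2·10 = 20
f_4 = 2·20 = 40
f_5 = 2·40 = 80
f_6 = 2·80 = 160
f_7 = 2·160 = 320
f_8 = 2·320 = 640
f_9 = 2·640 = 1280
Sum = 5 + 10 + 20 + 40 + 80 + 160 + 320 + 640 + 1280 = 2555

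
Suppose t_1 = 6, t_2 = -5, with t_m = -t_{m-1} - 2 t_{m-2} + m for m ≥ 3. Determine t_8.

16

t_3 = -(-5) - 2·6 + 3 = -4
t_4 = -(-4) - 2·(-5) + 4 = 18
t_5 = -18 - 2·(-4) + 5 = -5
t_6 = -(-5) - 2·18 + 6 = -25
t_7 = -(-25) - 2·(-5) + 7 = 42
t_8 = -42 - 2·(-25) + 8 = 16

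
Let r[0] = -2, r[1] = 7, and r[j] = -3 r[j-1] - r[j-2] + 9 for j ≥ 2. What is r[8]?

r[2] = -3·7 - (-2) + 9 = -10
r[3] = -3·(-10) - 7 + 9 = 32
r[4] = -3·32 - (-10) + 9 = -77
r[5] = -3·(-77) - 32 + 9 = 208
r[6] = -3·208 - (-77) + 9 = -538
r[7] = -3·(-538) - 208 + 9 = 1415
r[8] = -3·1415 - (-538) + 9 = -3698

-3698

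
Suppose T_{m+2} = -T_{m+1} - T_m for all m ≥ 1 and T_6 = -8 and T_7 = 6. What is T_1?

Rearranging, T_{m-2} = -(T_m + T_{m-1}).
T_5 = -(6 + (-8)) = 2
T_4 = -(-8 + 2) = 6
T_3 = -(2 + 6) = -8
T_2 = -(6 + (-8)) = 2
T_1 = -(-8 + 2) = 6

6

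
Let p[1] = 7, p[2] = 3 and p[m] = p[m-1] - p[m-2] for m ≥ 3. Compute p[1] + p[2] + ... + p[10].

-1

p[3] = 3 - 7 = -4
p[4] = (-4) - 3 = -7
p[5] = (-7) - (-4) = -3
p[6] = (-3) - (-7) = 4
p[7] = 4 - (-3) = 7
p[8] = 7 - 4 = 3
p[9] = 3 - 7 = -4
p[10] = (-4) - 3 = -7
Sum = 7 + 3 + (-4) + (-7) + (-3) + 4 + 7 + 3 + (-4) + (-7) = -1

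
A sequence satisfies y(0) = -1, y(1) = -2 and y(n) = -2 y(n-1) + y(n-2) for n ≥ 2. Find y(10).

3771

y(2) = -2·(-2) + (-1) = 3
y(3) = -2·3 + (-2) = -8
y(4) = -2·(-8) + 3 = 19
y(5) = -2·19 + (-8) = -46
y(6) = -2·(-46) + 19 = 111
y(7) = -2·111 + (-46) = -268
y(8) = -2·(-268) + 111 = 647
y(9) = -2·647 + (-268) = -1562
y(10) = -2·(-1562) + 647 = 3771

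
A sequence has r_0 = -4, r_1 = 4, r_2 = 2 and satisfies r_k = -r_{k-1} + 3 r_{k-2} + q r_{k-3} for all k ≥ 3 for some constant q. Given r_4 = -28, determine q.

-3

r_3 = 10 - 4q
r_4 = -4 + 8q
So -4 + 8q = -28, giving q = -3.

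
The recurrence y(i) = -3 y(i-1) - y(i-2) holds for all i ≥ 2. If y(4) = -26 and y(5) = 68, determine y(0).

Rearranging, y(i-2) = -(y(i) + 3 y(i-1)).
y(3) = -(68 + 3*(-26)) = 10
y(2) = -(-26 + 3*10) = -4
y(1) = -(10 + 3*(-4)) = 2
y(0) = -(-4 + 3*2) = -2

-2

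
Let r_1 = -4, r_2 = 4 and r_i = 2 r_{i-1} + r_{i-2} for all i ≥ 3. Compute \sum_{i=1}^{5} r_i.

44

r_3 = 2·4 + (-4) = 4
r_4 = 2·4 + 4 = 12
r_5 = 2·12 + 4 = 28
Sum = (-4) + 4 + 4 + 12 + 28 = 44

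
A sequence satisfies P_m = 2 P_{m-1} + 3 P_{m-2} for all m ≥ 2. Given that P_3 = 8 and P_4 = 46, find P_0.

Rearranging, P_{m-2} = (P_m - 2 P_{m-1}) / 3.
P_2 = (46 - 2(8)) / 3 = 30/3 = 10
P_1 = (8 - 2(10)) / 3 = -12/3 = -4
P_0 = (10 - 2(-4)) / 3 = 18/3 = 6

6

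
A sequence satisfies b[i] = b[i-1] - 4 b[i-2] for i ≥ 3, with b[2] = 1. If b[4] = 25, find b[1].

Let b[1] = y.
b[3] = 1 - 4y
b[4] = -3 - 4y
So -3 - 4y = 25, giving y = -7.

-7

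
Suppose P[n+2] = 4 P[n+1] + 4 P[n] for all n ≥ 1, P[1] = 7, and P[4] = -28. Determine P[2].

-7

Let P[2] = z.
P[3] = 28 + 4z
P[4] = 112 + 20z
So 112 + 20z = -28, giving z = -7.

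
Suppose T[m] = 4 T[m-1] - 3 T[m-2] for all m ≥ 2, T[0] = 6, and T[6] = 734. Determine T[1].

8

Let T[1] = y.
T[2] = -18 + 4y
T[3] = -72 + 13y
T[4] = -234 + 40y
T[5] = -720 + 121y
T[6] = -2178 + 364y
So -2178 + 364y = 734, giving y = 8.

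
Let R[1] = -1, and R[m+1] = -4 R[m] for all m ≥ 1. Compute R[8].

16384

R[2] = -4·(-1) = 4
R[3] = -4·4 = -16
R[4] = -4·(-16) = 64
R[5] = -4·64 = -256
R[6] = -4·(-256) = 1024
R[7] = -4·1024 = -4096
R[8] = -4·(-4096) = 16384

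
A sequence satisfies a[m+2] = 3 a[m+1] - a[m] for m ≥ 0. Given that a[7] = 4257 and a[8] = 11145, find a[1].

9

Rearranging, a[m-2] = -(a[m] - 3 a[m-1]).
a[6] = -(11145 - 3(4257)) = 1626
a[5] = -(4257 - 3(1626)) = 621
a[4] = -(1626 - 3(621)) = 237
a[3] = -(621 - 3(237)) = 90
a[2] = -(237 - 3(90)) = 33
a[1] = -(90 - 3(33)) = 9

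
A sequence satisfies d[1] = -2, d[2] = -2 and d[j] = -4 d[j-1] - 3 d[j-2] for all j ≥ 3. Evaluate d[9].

13118

d[3] = -4·(-2) - 3·(-2) = 14
d[4] = -4·14 - 3·(-2) = -50
d[5] = -4·(-50) - 3·14 = 158
d[6] = -4·158 - 3·(-50) = -482
d[7] = -4·(-482) - 3·158 = 1454
d[8] = -4·1454 - 3·(-482) = -4370
d[9] = -4·(-4370) - 3·1454 = 13118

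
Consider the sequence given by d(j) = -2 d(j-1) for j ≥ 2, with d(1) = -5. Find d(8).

d(2) = -2(-5) = 10
d(3) = -2(10) = -20
d(4) = -2(-20) = 40
d(5) = -2(40) = -80
d(6) = -2(-80) = 160
d(7) = -2(160) = -320
d(8) = -2(-320) = 640

640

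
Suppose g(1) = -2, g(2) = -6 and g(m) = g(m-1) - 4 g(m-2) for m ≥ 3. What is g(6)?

g(3) = (-6) - 4(-2) = 2
g(4) = 2 - 4(-6) = 26
g(5) = 26 - 4(2) = 18
g(6) = 18 - 4(26) = -86

-86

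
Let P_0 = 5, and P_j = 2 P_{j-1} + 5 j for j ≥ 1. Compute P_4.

P_1 = 2·5 + 5 = 15
P_2 = 2·15 + 10 = 40
P_3 = 2·40 + 15 = 95
P_4 = 2·95 + 20 = 210

210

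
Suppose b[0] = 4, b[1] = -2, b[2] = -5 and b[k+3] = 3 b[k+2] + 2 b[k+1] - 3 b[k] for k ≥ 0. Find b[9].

b[3] = 3(-5) + 2(-2) - 3(4) = -31
b[4] = 3(-31) + 2(-5) - 3(-2) = -97
b[5] = 3(-97) + 2(-31) - 3(-5) = -338
b[6] = 3(-338) + 2(-97) - 3(-31) = -1115
b[7] = 3(-1115) + 2(-338) - 3(-97) = -3730
b[8] = 3(-3730) + 2(-1115) - 3(-338) = -12406
b[9] = 3(-12406) + 2(-3730) - 3(-1115) = -41333

-41333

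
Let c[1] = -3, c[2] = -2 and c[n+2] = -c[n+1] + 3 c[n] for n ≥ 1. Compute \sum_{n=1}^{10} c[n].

565

c[3] = -(-2) + 3*(-3) = -7
c[4] = -(-7) + 3*(-2) = 1
c[5] = -1 + 3*(-7) = -22
c[6] = -(-22) + 3*1 = 25
c[7] = -25 + 3*(-22) = -91
c[8] = -(-91) + 3*25 = 166
c[9] = -166 + 3*(-91) = -439
c[10] = -(-439) + 3*166 = 937
Sum = (-3) + (-2) + (-7) + 1 + (-22) + 25 + (-91) + 166 + (-439) + 937 = 565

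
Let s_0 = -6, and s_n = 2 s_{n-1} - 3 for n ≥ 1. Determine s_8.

-2301

s_1 = 2*(-6) - 3 = -15
s_2 = 2*(-15) - 3 = -33
s_3 = 2*(-33) - 3 = -69
s_4 = 2*(-69) - 3 = -141
s_5 = 2*(-141) - 3 = -285
s_6 = 2*(-285) - 3 = -573
s_7 = 2*(-573) - 3 = -1149
s_8 = 2*(-1149) - 3 = -2301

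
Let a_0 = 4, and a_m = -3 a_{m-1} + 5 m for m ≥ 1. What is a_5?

a_1 = -3(4) + 5 = -7
a_2 = -3(-7) + 10 = 31
a_3 = -3(31) + 15 = -78
a_4 = -3(-78) + 20 = 254
a_5 = -3(254) + 25 = -737

-737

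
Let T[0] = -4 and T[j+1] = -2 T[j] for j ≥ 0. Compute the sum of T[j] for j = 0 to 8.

T[1] = -2·(-4) = 8
T[2] = -2·8 = -16
T[3] = -2·(-16) = 32
T[4] = -2·32 = -64
T[5] = -2·(-64) = 128
T[6] = -2·128 = -256
T[7] = -2·(-256) = 512
T[8] = -2·512 = -1024
Sum = (-4) + 8 + (-16) + 32 + (-64) + 128 + (-256) + 512 + (-1024) = -684

-684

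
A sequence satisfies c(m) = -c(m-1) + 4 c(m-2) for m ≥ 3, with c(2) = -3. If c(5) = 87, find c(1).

3

Let c(1) = z.
c(3) = 3 + 4z
c(4) = -15 - 4z
c(5) = 27 + 20z
So 27 + 20z = 87, giving z = 3.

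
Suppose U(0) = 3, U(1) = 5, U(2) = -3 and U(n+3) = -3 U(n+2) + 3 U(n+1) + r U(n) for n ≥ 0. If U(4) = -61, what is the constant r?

-5

U(3) = 24 + 3r
U(4) = -81 - 4r
So -81 - 4r = -61, giving r = -5.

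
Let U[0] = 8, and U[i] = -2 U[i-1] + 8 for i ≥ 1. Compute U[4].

88

U[1] = -2(8) + 8 = -8
U[2] = -2(-8) + 8 = 24
U[3] = -2(24) + 8 = -40
U[4] = -2(-40) + 8 = 88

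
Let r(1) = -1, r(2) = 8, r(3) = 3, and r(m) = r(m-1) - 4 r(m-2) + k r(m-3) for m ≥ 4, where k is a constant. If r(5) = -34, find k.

r(4) = -29 - k
r(5) = -41 + 7k
So -41 + 7k = -34, giving k = 1.

1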